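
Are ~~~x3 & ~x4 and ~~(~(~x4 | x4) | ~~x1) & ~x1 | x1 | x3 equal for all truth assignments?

E1: ~~~x3 & ~x4
    = ~x3 & ~x4   [double negation]
E2: ~~(~(~x4 | x4) | ~~x1) & ~x1 | x1 | x3
    = ~((~x4 | x4) & ~x1) & ~x1 | x1 | x3   [De Morgan]
    = ~~x1 & ~x1 | x1 | x3   [complement / identity]
    = x1 & ~x1 | x1 | x3   [double negation]
    = x1 | x3   [complement / identity]
These differ: at x1=1, x3=1, x4=1, E1 = 0 but E2 = 1.

No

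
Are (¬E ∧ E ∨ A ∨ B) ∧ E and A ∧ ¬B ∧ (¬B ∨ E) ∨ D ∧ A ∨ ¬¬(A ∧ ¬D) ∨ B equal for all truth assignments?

No

E1: (¬E ∧ E ∨ A ∨ B) ∧ E
    = (A ∨ B) ∧ E   (complement / identity)
E2: A ∧ ¬B ∧ (¬B ∨ E) ∨ D ∧ A ∨ ¬¬(A ∧ ¬D) ∨ B
    = A ∧ ¬B ∨ D ∧ A ∨ ¬¬(A ∧ ¬D) ∨ B   (absorption)
    = A ∧ ¬B ∨ D ∧ A ∨ A ∧ ¬D ∨ B   (double negation)
    = A ∧ ¬B ∨ A ∨ B   (distribution)
    = A ∨ B   (absorption)
These differ: at A=1, B=1, D=0, E=0, E1 = 0 but E2 = 1.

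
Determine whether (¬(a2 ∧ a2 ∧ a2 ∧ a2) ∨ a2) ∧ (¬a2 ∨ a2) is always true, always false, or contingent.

always true

(¬(a2 ∧ a2 ∧ a2 ∧ a2) ∨ a2) ∧ (¬a2 ∨ a2)
= (¬(a2 ∧ a2) ∨ a2) ∧ (¬a2 ∨ a2)   — idempotence
= (¬a2 ∨ a2) ∧ (¬a2 ∨ a2)   — idempotence
= a2 ∧ a2 ∨ ¬a2   — distribution
= a2 ∨ ¬a2   — idempotence
= True   — complement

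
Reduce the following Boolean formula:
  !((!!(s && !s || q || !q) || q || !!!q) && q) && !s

!((!!(s && !s || q || !q) || q || !!!q) && q) && !s
= !((s && !s || q || !q || q || !!!q) && q) && !s   (double negation)
= !((s && !s || q || !q || q || !q) && q) && !s   (double negation)
= !((q || !q || q || !q) && q) && !s   (complement / identity)
= !((q || !q) && q) && !s   (idempotence)
= !q && !s   (complement / identity)

!q && !s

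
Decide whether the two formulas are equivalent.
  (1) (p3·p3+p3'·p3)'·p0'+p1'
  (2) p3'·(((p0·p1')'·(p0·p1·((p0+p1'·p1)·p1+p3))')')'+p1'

E1: (p3·p3+p3'·p3)'·p0'+p1'
    = p3'·p0'+p1'   (distribution)
E2: p3'·(((p0·p1')'·(p0·p1·((p0+p1'·p1)·p1+p3))')')'+p1'
    = p3'·(((p0·p1')'·(p0·p1·(p0·p1+p3))')')'+p1'   (complement / identity)
    = p3'·(p0·p1'+p0·p1·(p0·p1+p3))'+p1'   (De Morgan)
    = p3'·(p0·p1'+p0·p1)'+p1'   (absorption)
    = p3'·p0'+p1'   (distribution)
Both reduce to p3'·p0'+p1', so they are equivalent.

Yes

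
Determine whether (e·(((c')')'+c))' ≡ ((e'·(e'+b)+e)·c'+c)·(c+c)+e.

No

E1: (e·(((c')')'+c))'
    = (e·(c'+c))'   (double negation)
    = e'   (complement / identity)
E2: ((e'·(e'+b)+e)·c'+c)·(c+c)+e
    = ((e'+e)·c'+c)·(c+c)+e   (absorption)
    = (c'+c)·(c+c)+e   (complement / identity)
    = c+c+e   (complement / identity)
    = c+e   (idempotence)
These differ: at b=1, c=1, e=1, E1 = 0 but E2 = 1.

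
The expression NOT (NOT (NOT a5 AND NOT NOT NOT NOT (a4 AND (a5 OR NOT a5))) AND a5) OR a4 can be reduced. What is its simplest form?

NOT (NOT (NOT a5 AND NOT NOT NOT NOT (a4 AND (a5 OR NOT a5))) AND a5) OR a4
= NOT (NOT (NOT a5 AND NOT NOT (a4 AND (a5 OR NOT a5))) AND a5) OR a4   — double negation
= NOT ((a5 OR NOT (a4 AND (a5 OR NOT a5))) AND a5) OR a4   — De Morgan
= NOT ((a5 OR NOT a4) AND a5) OR a4   — complement / identity
= NOT a5 OR a4   — absorption

NOT a5 OR a4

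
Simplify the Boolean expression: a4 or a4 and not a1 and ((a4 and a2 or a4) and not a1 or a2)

a4 or a4 and not a1 and ((a4 and a2 or a4) and not a1 or a2)
= a4 or a4 and not a1 and (a4 and not a1 or a2)
= a4 or a4 and not a1
= a4

a4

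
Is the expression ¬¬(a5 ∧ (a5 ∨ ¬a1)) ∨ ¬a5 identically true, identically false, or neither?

¬¬(a5 ∧ (a5 ∨ ¬a1)) ∨ ¬a5
= a5 ∧ (a5 ∨ ¬a1) ∨ ¬a5
= a5 ∨ ¬a5
= True

identically true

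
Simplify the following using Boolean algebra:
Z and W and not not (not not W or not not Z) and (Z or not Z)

Z and W and not not (not not W or not not Z) and (Z or not Z)
= Z and W and not (not W and not Z) and (Z or not Z)   (De Morgan)
= Z and W and (W or Z) and (Z or not Z)   (De Morgan)
= Z and W and (Z or not Z)   (absorption)
= Z and W   (complement / identity)

Z and W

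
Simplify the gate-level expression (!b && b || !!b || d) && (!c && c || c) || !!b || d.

(!b && b || !!b || d) && (!c && c || c) || !!b || d
= (!b && b || !!b || d) && c || !!b || d   — complement / identity
= (!!b || d) && c || !!b || d   — complement / identity
= !!b || d   — absorption
= b || d   — double negation

b || d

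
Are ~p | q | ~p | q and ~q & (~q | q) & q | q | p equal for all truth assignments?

E1: ~p | q | ~p | q
    = ~p | q
E2: ~q & (~q | q) & q | q | p
    = ~q & q | q | p
    = q | p
These differ: at p=1, q=0, E1 = 0 but E2 = 1.

No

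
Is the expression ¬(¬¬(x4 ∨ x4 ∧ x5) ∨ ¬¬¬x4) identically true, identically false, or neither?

¬(¬¬(x4 ∨ x4 ∧ x5) ∨ ¬¬¬x4)
= ¬(x4 ∨ x4 ∧ x5) ∧ ¬¬x4   — De Morgan
= ¬(x4 ∨ x4 ∧ x5) ∧ x4   — double negation
= ¬x4 ∧ x4   — absorption
= False   — complement

identically false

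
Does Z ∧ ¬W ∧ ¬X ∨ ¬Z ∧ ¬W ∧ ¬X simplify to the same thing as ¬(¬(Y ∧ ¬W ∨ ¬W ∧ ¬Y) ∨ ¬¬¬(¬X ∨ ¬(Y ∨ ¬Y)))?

Yes

E1: Z ∧ ¬W ∧ ¬X ∨ ¬Z ∧ ¬W ∧ ¬X
    = ¬W ∧ ¬X   (distribution)
E2: ¬(¬(Y ∧ ¬W ∨ ¬W ∧ ¬Y) ∨ ¬¬¬(¬X ∨ ¬(Y ∨ ¬Y)))
    = ¬(¬¬W ∨ ¬¬¬(¬X ∨ ¬(Y ∨ ¬Y)))   (distribution)
    = ¬W ∧ ¬¬(¬X ∨ ¬(Y ∨ ¬Y))   (De Morgan)
    = ¬W ∧ ¬(X ∧ (Y ∨ ¬Y))   (De Morgan)
    = ¬W ∧ ¬X   (complement / identity)
Both reduce to ¬W ∧ ¬X, so they are equivalent.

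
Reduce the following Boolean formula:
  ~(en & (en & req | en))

~(en & (en & req | en))
= ~(en & en)   — absorption
= ~en   — idempotence

~en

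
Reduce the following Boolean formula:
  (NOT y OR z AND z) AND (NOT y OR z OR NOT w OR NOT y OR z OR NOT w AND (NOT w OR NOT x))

(NOT y OR z AND z) AND (NOT y OR z OR NOT w OR NOT y OR z OR NOT w AND (NOT w OR NOT x))
= (NOT y OR z) AND (NOT y OR z OR NOT w OR NOT y OR z OR NOT w AND (NOT w OR NOT x))   — idempotence
= (NOT y OR z) AND (NOT y OR z OR NOT w OR NOT y OR z OR NOT w)   — absorption
= (NOT y OR z) AND (NOT y OR z OR NOT w)   — idempotence
= NOT y OR z   — absorption

NOT y OR z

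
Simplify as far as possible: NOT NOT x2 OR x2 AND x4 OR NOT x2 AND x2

NOT NOT x2 OR x2 AND x4 OR NOT x2 AND x2
= NOT NOT x2 OR x2 AND x4
= x2 OR x2 AND x4
= x2

x2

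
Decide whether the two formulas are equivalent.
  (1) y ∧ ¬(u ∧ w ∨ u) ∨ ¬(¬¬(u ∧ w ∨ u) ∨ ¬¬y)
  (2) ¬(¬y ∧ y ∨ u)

Yes

E1: y ∧ ¬(u ∧ w ∨ u) ∨ ¬(¬¬(u ∧ w ∨ u) ∨ ¬¬y)
    = y ∧ ¬(u ∧ w ∨ u) ∨ ¬(u ∧ w ∨ u) ∧ ¬y   — De Morgan
    = ¬(u ∧ w ∨ u)   — distribution
    = ¬u   — absorption
E2: ¬(¬y ∧ y ∨ u)
    = ¬u   — complement / identity
Both reduce to ¬u, so they are equivalent.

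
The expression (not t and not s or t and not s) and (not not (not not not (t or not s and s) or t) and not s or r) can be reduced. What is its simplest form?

not s

(not t and not s or t and not s) and (not not (not not not (t or not s and s) or t) and not s or r)
= (not t and not s or t and not s) and ((not not not (t or not s and s) or t) and not s or r)   (double negation)
= (not t and not s or t and not s) and ((not (t or not s and s) or t) and not s or r)   (double negation)
= (not t and not s or t and not s) and ((not t or t) and not s or r)   (complement / identity)
= (not t or t) and not s and ((not t or t) and not s or r)   (distribution)
= (not t or t) and not s   (absorption)
= not s   (complement / identity)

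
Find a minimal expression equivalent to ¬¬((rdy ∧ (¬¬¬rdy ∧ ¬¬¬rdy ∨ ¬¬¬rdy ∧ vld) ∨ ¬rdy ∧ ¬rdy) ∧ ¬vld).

¬rdy ∧ ¬vld

¬¬((rdy ∧ (¬¬¬rdy ∧ ¬¬¬rdy ∨ ¬¬¬rdy ∧ vld) ∨ ¬rdy ∧ ¬rdy) ∧ ¬vld)
= ¬¬((rdy ∧ (¬¬¬rdy ∨ vld) ∧ ¬¬¬rdy ∨ ¬rdy ∧ ¬rdy) ∧ ¬vld)   [distribution]
= ¬¬((rdy ∧ ¬¬¬rdy ∨ ¬rdy ∧ ¬rdy) ∧ ¬vld)   [absorption]
= ¬¬((rdy ∧ ¬rdy ∨ ¬rdy ∧ ¬rdy) ∧ ¬vld)   [double negation]
= ¬¬(¬rdy ∧ ¬vld)   [distribution]
= ¬rdy ∧ ¬vld   [double negation]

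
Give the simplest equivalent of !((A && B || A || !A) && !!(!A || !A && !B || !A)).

!((A && B || A || !A) && !!(!A || !A && !B || !A))
= !((A || !A) && !!(!A || !A && !B || !A))   [absorption]
= !!!(!A || !A && !B || !A)   [complement / identity]
= !!!(!A || !A)   [absorption]
= !(!A || !A)   [double negation]
= !!A   [idempotence]
= A   [double negation]

A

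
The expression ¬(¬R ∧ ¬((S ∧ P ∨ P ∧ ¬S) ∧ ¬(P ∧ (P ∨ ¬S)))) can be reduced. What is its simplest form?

R

¬(¬R ∧ ¬((S ∧ P ∨ P ∧ ¬S) ∧ ¬(P ∧ (P ∨ ¬S))))
= ¬(¬R ∧ ¬(P ∧ ¬(P ∧ (P ∨ ¬S))))
= R ∨ P ∧ ¬(P ∧ (P ∨ ¬S))
= R ∨ P ∧ ¬P
= R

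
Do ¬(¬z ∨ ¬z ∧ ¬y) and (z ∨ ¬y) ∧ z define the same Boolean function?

E1: ¬(¬z ∨ ¬z ∧ ¬y)
    = ¬¬z   (absorption)
    = z   (double negation)
E2: (z ∨ ¬y) ∧ z
    = z   (absorption)
Both reduce to z, so they are equivalent.

Yes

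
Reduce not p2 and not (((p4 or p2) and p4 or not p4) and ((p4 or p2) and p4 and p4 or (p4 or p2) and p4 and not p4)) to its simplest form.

not p2 and not p4

not p2 and not (((p4 or p2) and p4 or not p4) and ((p4 or p2) and p4 and p4 or (p4 or p2) and p4 and not p4))
= not p2 and not (((p4 or p2) and p4 or not p4) and (p4 or p2) and p4)
= not p2 and not ((p4 or p2) and p4)
= not p2 and not p4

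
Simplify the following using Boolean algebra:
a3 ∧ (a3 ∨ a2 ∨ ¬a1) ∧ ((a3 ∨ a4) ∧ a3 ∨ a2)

a3

a3 ∧ (a3 ∨ a2 ∨ ¬a1) ∧ ((a3 ∨ a4) ∧ a3 ∨ a2)
= a3 ∧ (a3 ∨ a2 ∨ ¬a1) ∧ (a3 ∨ a2)   — absorption
= a3 ∧ (a3 ∨ a2)   — absorption
= a3   — absorption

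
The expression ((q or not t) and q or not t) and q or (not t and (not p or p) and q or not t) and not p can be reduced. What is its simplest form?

q or not t and not p

((q or not t) and q or not t) and q or (not t and (not p or p) and q or not t) and not p
= ((q or not t) and q or not t) and q or (not t and q or not t) and not p
= (q or not t) and q or (not t and q or not t) and not p
= q or (not t and q or not t) and not p
= q or not t and not p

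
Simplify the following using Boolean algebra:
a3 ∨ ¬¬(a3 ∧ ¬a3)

a3

a3 ∨ ¬¬(a3 ∧ ¬a3)
= a3 ∨ a3 ∧ ¬a3   (double negation)
= a3   (complement / identity)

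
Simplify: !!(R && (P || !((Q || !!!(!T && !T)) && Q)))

R && (P || !Q)

!!(R && (P || !((Q || !!!(!T && !T)) && Q)))
= !!(R && (P || !((Q || !(!T && !T)) && Q)))
= !!(R && (P || !((Q || T || T) && Q)))
= R && (P || !((Q || T || T) && Q))
= R && (P || !((Q || T) && Q))
= R && (P || !Q)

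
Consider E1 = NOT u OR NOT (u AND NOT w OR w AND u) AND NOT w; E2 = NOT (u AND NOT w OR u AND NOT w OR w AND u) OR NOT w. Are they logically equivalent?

E1: NOT u OR NOT (u AND NOT w OR w AND u) AND NOT w
    = NOT u OR NOT u AND NOT w   [distribution]
    = NOT u   [absorption]
E2: NOT (u AND NOT w OR u AND NOT w OR w AND u) OR NOT w
    = NOT (u AND NOT w OR w AND u) OR NOT w   [idempotence]
    = NOT u OR NOT w   [distribution]
These differ: at u=1, w=0, E1 = 0 but E2 = 1.

No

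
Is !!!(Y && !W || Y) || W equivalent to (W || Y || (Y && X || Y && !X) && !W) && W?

No

E1: !!!(Y && !W || Y) || W
    = !!!Y || W   — absorption
    = !Y || W   — double negation
E2: (W || Y || (Y && X || Y && !X) && !W) && W
    = (W || Y || Y && !W) && W   — distribution
    = (W || Y) && W   — absorption
    = W   — absorption
These differ: at W=0, X=0, Y=0, E1 = 1 but E2 = 0.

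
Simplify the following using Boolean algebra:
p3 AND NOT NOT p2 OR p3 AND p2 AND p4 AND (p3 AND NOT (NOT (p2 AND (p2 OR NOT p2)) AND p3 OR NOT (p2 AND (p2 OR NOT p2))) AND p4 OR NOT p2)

p3 AND NOT NOT p2 OR p3 AND p2 AND p4 AND (p3 AND NOT (NOT (p2 AND (p2 OR NOT p2)) AND p3 OR NOT (p2 AND (p2 OR NOT p2))) AND p4 OR NOT p2)
= p3 AND NOT NOT p2 OR p3 AND p2 AND p4 AND (p3 AND NOT NOT (p2 AND (p2 OR NOT p2)) AND p4 OR NOT p2)   (absorption)
= p3 AND NOT NOT p2 OR p3 AND p2 AND p4 AND (p3 AND NOT NOT p2 AND p4 OR NOT p2)   (complement / identity)
= p3 AND NOT NOT p2 OR p3 AND p2 AND p4 AND (p3 AND p2 AND p4 OR NOT p2)   (double negation)
= p3 AND NOT NOT p2 OR p3 AND p2 AND p4   (absorption)
= p3 AND p2 OR p3 AND p2 AND p4   (double negation)
= p3 AND p2   (absorption)

p3 AND p2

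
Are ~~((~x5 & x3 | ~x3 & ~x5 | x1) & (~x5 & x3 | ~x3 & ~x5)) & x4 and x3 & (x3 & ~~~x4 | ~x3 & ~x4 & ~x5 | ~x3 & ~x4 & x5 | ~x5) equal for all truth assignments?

No

E1: ~~((~x5 & x3 | ~x3 & ~x5 | x1) & (~x5 & x3 | ~x3 & ~x5)) & x4
    = ~~(~x5 & x3 | ~x3 & ~x5) & x4   (absorption)
    = ~~~x5 & x4   (distribution)
    = ~x5 & x4   (double negation)
E2: x3 & (x3 & ~~~x4 | ~x3 & ~x4 & ~x5 | ~x3 & ~x4 & x5 | ~x5)
    = x3 & (x3 & ~~~x4 | ~x3 & ~x4 | ~x5)   (distribution)
    = x3 & (x3 & ~x4 | ~x3 & ~x4 | ~x5)   (double negation)
    = x3 & (~x4 | ~x5)   (distribution)
These differ: at x1=1, x3=1, x4=0, x5=0, E1 = 0 but E2 = 1.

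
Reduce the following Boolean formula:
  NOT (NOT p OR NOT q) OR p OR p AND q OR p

NOT (NOT p OR NOT q) OR p OR p AND q OR p
= p AND q OR p OR p AND q OR p
= p AND q OR p
= p

p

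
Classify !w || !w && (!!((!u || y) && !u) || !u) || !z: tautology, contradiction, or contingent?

!w || !w && (!!((!u || y) && !u) || !u) || !z
= !w || !w && (!!!u || !u) || !z   (absorption)
= !w || !w && (!u || !u) || !z   (double negation)
= !w || !w && !u || !z   (idempotence)
= !w || !z   (absorption)
This depends on w, z, so it is not a constant.

contingent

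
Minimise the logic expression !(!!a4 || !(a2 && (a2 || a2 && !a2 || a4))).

!a4 && a2

!(!!a4 || !(a2 && (a2 || a2 && !a2 || a4)))
= !(!!a4 || !(a2 && (a2 || a4)))
= !(!!a4 || !a2)
= !a4 && a2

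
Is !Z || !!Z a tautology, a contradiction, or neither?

!Z || !!Z
= !Z || Z
= true

tautology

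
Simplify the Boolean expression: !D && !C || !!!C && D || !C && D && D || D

!D && !C || !!!C && D || !C && D && D || D
= !D && !C || !C && D || !C && D && D || D   [double negation]
= !D && !C || !C && D || D   [absorption]
= !C || D   [distribution]

!C || D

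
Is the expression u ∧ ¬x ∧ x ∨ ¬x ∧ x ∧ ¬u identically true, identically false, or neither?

identically false

u ∧ ¬x ∧ x ∨ ¬x ∧ x ∧ ¬u
= ¬x ∧ x
= False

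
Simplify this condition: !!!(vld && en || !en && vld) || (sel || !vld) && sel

!vld || sel

!!!(vld && en || !en && vld) || (sel || !vld) && sel
= !!!(vld && en || !en && vld) || sel   (absorption)
= !(vld && en || !en && vld) || sel   (double negation)
= !vld || sel   (distribution)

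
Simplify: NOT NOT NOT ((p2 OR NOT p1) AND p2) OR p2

TRUE

NOT NOT NOT ((p2 OR NOT p1) AND p2) OR p2
= NOT NOT NOT p2 OR p2
= NOT p2 OR p2
= TRUE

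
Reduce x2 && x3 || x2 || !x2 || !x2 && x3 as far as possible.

true

x2 && x3 || x2 || !x2 || !x2 && x3
= x2 || !x2 || !x2 && x3   (absorption)
= x2 || !x2   (absorption)
= true   (complement)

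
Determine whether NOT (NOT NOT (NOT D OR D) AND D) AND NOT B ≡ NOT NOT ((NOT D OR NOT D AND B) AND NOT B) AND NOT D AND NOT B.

E1: NOT (NOT NOT (NOT D OR D) AND D) AND NOT B
    = NOT ((NOT D OR D) AND D) AND NOT B   (double negation)
    = NOT D AND NOT B   (complement / identity)
E2: NOT NOT ((NOT D OR NOT D AND B) AND NOT B) AND NOT D AND NOT B
    = NOT NOT (NOT D AND NOT B) AND NOT D AND NOT B   (absorption)
    = NOT D AND NOT B AND NOT D AND NOT B   (double negation)
    = NOT D AND NOT B   (idempotence)
Both reduce to NOT D AND NOT B, so they are equivalent.

Yes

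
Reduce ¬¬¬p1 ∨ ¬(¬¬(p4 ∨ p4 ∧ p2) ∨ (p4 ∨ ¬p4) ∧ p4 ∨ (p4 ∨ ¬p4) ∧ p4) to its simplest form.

¬¬¬p1 ∨ ¬(¬¬(p4 ∨ p4 ∧ p2) ∨ (p4 ∨ ¬p4) ∧ p4 ∨ (p4 ∨ ¬p4) ∧ p4)
= ¬¬¬p1 ∨ ¬(¬¬(p4 ∨ p4 ∧ p2) ∨ (p4 ∨ ¬p4) ∧ p4)   — idempotence
= ¬¬¬p1 ∨ ¬(¬¬(p4 ∨ p4 ∧ p2) ∨ p4)   — complement / identity
= ¬¬¬p1 ∨ ¬(p4 ∨ p4 ∧ p2 ∨ p4)   — double negation
= ¬¬¬p1 ∨ ¬(p4 ∨ p4)   — absorption
= ¬p1 ∨ ¬(p4 ∨ p4)   — double negation
= ¬p1 ∨ ¬p4   — idempotence

¬p1 ∨ ¬p4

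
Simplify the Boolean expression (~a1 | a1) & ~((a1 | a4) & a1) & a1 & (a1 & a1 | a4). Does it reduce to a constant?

0

(~a1 | a1) & ~((a1 | a4) & a1) & a1 & (a1 & a1 | a4)
= (~a1 | a1) & ~a1 & a1 & (a1 & a1 | a4)   [absorption]
= (~a1 | a1) & ~a1 & a1 & (a1 | a4)   [idempotence]
= ~a1 & a1 & (a1 | a4)   [complement / identity]
= ~a1 & a1   [absorption]
= 0   [complement]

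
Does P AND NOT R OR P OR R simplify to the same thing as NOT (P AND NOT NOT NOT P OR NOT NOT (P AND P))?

E1: P AND NOT R OR P OR R
    = P OR R   [absorption]
E2: NOT (P AND NOT NOT NOT P OR NOT NOT (P AND P))
    = NOT (P AND NOT NOT NOT P OR P AND P)   [double negation]
    = NOT (P AND NOT P OR P AND P)   [double negation]
    = NOT P   [distribution]
These differ: at P=1, R=0, E1 = 1 but E2 = 0.

No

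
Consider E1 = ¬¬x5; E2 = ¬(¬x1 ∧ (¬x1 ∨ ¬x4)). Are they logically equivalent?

No

E1: ¬¬x5
    = x5   — double negation
E2: ¬(¬x1 ∧ (¬x1 ∨ ¬x4))
    = ¬¬x1   — absorption
    = x1   — double negation
These differ: at x1=0, x4=0, x5=1, E1 = 1 but E2 = 0.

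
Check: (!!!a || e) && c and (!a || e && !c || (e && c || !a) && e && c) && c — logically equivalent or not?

Yes

E1: (!!!a || e) && c
    = (!a || e) && c
E2: (!a || e && !c || (e && c || !a) && e && c) && c
    = (!a || e && !c || e && c) && c
    = (!a || e) && c
Both reduce to (!a || e) && c, so they are equivalent.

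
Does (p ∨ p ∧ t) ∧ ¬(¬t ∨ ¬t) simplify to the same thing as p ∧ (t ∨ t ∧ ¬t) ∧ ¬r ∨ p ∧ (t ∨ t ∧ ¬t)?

E1: (p ∨ p ∧ t) ∧ ¬(¬t ∨ ¬t)
    = p ∧ ¬(¬t ∨ ¬t)
    = p ∧ t ∧ t
    = p ∧ t
E2: p ∧ (t ∨ t ∧ ¬t) ∧ ¬r ∨ p ∧ (t ∨ t ∧ ¬t)
    = p ∧ (t ∨ t ∧ ¬t)
    = p ∧ t
Both reduce to p ∧ t, so they are equivalent.

Yes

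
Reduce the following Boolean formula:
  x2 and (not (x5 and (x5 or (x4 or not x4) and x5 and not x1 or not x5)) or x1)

x2 and (not (x5 and (x5 or (x4 or not x4) and x5 and not x1 or not x5)) or x1)
= x2 and (not (x5 and (x5 or x5 and not x1 or not x5)) or x1)   (complement / identity)
= x2 and (not (x5 and (x5 or not x5)) or x1)   (absorption)
= x2 and (not x5 or x1)   (complement / identity)

x2 and (not x5 or x1)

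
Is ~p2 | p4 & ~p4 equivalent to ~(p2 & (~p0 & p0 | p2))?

Yes

E1: ~p2 | p4 & ~p4
    = ~p2   [complement / identity]
E2: ~(p2 & (~p0 & p0 | p2))
    = ~(p2 & p2)   [complement / identity]
    = ~p2   [idempotence]
Both reduce to ~p2, so they are equivalent.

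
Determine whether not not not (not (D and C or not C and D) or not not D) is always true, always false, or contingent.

not not not (not (D and C or not C and D) or not not D)
= not not not (not D or not not D)
= not (not D or not not D)
= D and not D
= False

always false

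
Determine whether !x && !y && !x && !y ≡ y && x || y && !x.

E1: !x && !y && !x && !y
    = !x && !y
E2: y && x || y && !x
    = y
These differ: at x=0, y=1, E1 = 0 but E2 = 1.

No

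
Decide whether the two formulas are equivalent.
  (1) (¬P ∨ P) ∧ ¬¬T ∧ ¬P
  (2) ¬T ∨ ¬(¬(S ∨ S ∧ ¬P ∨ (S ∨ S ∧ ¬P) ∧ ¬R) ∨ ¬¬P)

E1: (¬P ∨ P) ∧ ¬¬T ∧ ¬P
    = ¬¬T ∧ ¬P   (complement / identity)
    = T ∧ ¬P   (double negation)
E2: ¬T ∨ ¬(¬(S ∨ S ∧ ¬P ∨ (S ∨ S ∧ ¬P) ∧ ¬R) ∨ ¬¬P)
    = ¬T ∨ ¬(¬(S ∨ S ∧ ¬P) ∨ ¬¬P)   (absorption)
    = ¬T ∨ ¬(¬S ∨ ¬¬P)   (absorption)
    = ¬T ∨ S ∧ ¬P   (De Morgan)
These differ: at P=0, R=0, S=1, T=0, E1 = 0 but E2 = 1.

No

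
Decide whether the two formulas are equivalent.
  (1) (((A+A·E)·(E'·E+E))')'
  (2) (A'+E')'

Yes

E1: (((A+A·E)·(E'·E+E))')'
    = ((A·(E'·E+E))')'   — absorption
    = ((A·E)')'   — complement / identity
    = A·E   — double negation
E2: (A'+E')'
    = A·E   — De Morgan
Both reduce to A·E, so they are equivalent.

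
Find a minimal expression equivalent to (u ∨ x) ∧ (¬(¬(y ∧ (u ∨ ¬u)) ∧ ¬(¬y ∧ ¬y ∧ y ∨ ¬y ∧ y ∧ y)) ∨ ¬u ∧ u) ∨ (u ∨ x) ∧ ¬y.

u ∨ x

(u ∨ x) ∧ (¬(¬(y ∧ (u ∨ ¬u)) ∧ ¬(¬y ∧ ¬y ∧ y ∨ ¬y ∧ y ∧ y)) ∨ ¬u ∧ u) ∨ (u ∨ x) ∧ ¬y
= (u ∨ x) ∧ (¬(¬(y ∧ (u ∨ ¬u)) ∧ ¬(¬y ∧ y)) ∨ ¬u ∧ u) ∨ (u ∨ x) ∧ ¬y   [distribution]
= (u ∨ x) ∧ (y ∧ (u ∨ ¬u) ∨ ¬y ∧ y ∨ ¬u ∧ u) ∨ (u ∨ x) ∧ ¬y   [De Morgan]
= (u ∨ x) ∧ (y ∧ (u ∨ ¬u) ∨ ¬y ∧ y) ∨ (u ∨ x) ∧ ¬y   [complement / identity]
= (u ∨ x) ∧ (y ∨ ¬y ∧ y) ∨ (u ∨ x) ∧ ¬y   [complement / identity]
= (u ∨ x) ∧ y ∨ (u ∨ x) ∧ ¬y   [complement / identity]
= u ∨ x   [distribution]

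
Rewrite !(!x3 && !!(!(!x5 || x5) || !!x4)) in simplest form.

!(!x3 && !!(!(!x5 || x5) || !!x4))
= x3 || !(!(!x5 || x5) || !!x4)   — De Morgan
= x3 || (!x5 || x5) && !x4   — De Morgan
= x3 || !x4   — complement / identity

x3 || !x4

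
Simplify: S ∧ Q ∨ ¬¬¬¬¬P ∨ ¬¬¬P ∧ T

S ∧ Q ∨ ¬P

S ∧ Q ∨ ¬¬¬¬¬P ∨ ¬¬¬P ∧ T
= S ∧ Q ∨ ¬¬¬P ∨ ¬¬¬P ∧ T   [double negation]
= S ∧ Q ∨ ¬¬¬P   [absorption]
= S ∧ Q ∨ ¬P   [double negation]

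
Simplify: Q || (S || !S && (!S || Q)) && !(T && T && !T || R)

Q || !R

Q || (S || !S && (!S || Q)) && !(T && T && !T || R)
= Q || (S || !S) && !(T && T && !T || R)   (absorption)
= Q || (S || !S) && !(T && !T || R)   (idempotence)
= Q || !(T && !T || R)   (complement / identity)
= Q || !R   (complement / identity)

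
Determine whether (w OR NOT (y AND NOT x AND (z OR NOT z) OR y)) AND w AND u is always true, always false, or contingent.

(w OR NOT (y AND NOT x AND (z OR NOT z) OR y)) AND w AND u
= (w OR NOT (y AND NOT x OR y)) AND w AND u   — complement / identity
= (w OR NOT y) AND w AND u   — absorption
= w AND u   — absorption
This depends on u, w, so it is not a constant.

contingent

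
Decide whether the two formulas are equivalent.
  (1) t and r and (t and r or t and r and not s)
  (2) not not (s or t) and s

E1: t and r and (t and r or t and r and not s)
    = t and r and t and r   — absorption
    = t and r   — idempotence
E2: not not (s or t) and s
    = (s or t) and s   — double negation
    = s   — absorption
These differ: at r=0, s=1, t=1, E1 = 0 but E2 = 1.

No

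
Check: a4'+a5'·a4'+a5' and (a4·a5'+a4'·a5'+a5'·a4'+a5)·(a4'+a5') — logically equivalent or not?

Yes

E1: a4'+a5'·a4'+a5'
    = a4'+a5'   (absorption)
E2: (a4·a5'+a4'·a5'+a5'·a4'+a5)·(a4'+a5')
    = (a5'+a5'·a4'+a5)·(a4'+a5')   (distribution)
    = (a5'+a5)·(a4'+a5')   (absorption)
    = a4'+a5'   (complement / identity)
Both reduce to a4'+a5', so they are equivalent.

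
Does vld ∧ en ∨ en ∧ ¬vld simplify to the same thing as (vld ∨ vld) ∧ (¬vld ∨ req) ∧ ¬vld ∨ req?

No

E1: vld ∧ en ∨ en ∧ ¬vld
    = en   [distribution]
E2: (vld ∨ vld) ∧ (¬vld ∨ req) ∧ ¬vld ∨ req
    = (vld ∨ vld) ∧ ¬vld ∨ req   [absorption]
    = vld ∧ ¬vld ∨ req   [idempotence]
    = req   [complement / identity]
These differ: at en=0, req=1, vld=0, E1 = 0 but E2 = 1.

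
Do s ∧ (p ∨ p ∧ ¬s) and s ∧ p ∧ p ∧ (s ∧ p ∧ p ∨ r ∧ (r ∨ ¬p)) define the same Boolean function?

Yes

E1: s ∧ (p ∨ p ∧ ¬s)
    = s ∧ p   — absorption
E2: s ∧ p ∧ p ∧ (s ∧ p ∧ p ∨ r ∧ (r ∨ ¬p))
    = s ∧ p ∧ p ∧ (s ∧ p ∧ p ∨ r)   — absorption
    = s ∧ p ∧ p   — absorption
    = s ∧ p   — idempotence
Both reduce to s ∧ p, so they are equivalent.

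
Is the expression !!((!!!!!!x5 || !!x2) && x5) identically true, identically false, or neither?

neither

!!((!!!!!!x5 || !!x2) && x5)
= (!!!!!!x5 || !!x2) && x5   (double negation)
= (!!!!!!x5 || x2) && x5   (double negation)
= (!!!!x5 || x2) && x5   (double negation)
= (!!x5 || x2) && x5   (double negation)
= (x5 || x2) && x5   (double negation)
= x5   (absorption)
This depends on x5, so it is not a constant.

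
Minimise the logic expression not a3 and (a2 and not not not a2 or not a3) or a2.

not a3 or a2

not a3 and (a2 and not not not a2 or not a3) or a2
= not a3 and (a2 and not a2 or not a3) or a2   (double negation)
= not a3 and not a3 or a2   (complement / identity)
= not a3 or a2   (idempotence)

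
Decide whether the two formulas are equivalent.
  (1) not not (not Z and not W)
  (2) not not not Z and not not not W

Yes

E1: not not (not Z and not W)
    = not Z and not W   (double negation)
E2: not not not Z and not not not W
    = not not not Z and not W   (double negation)
    = not Z and not W   (double negation)
Both reduce to not Z and not W, so they are equivalent.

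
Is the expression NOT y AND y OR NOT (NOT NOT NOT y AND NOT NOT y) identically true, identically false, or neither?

NOT y AND y OR NOT (NOT NOT NOT y AND NOT NOT y)
= NOT (NOT NOT NOT y AND NOT NOT y)   [complement / identity]
= NOT NOT y OR NOT y   [De Morgan]
= y OR NOT y   [double negation]
= TRUE   [complement]

identically true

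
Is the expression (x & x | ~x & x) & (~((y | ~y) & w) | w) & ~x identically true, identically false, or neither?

identically false

(x & x | ~x & x) & (~((y | ~y) & w) | w) & ~x
= (x & x | ~x & x) & (~w | w) & ~x   [complement / identity]
= x & (~w | w) & ~x   [distribution]
= x & ~x   [complement / identity]
= 0   [complement]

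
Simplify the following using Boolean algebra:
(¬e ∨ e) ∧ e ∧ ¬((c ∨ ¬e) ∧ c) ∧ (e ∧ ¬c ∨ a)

e ∧ ¬c

(¬e ∨ e) ∧ e ∧ ¬((c ∨ ¬e) ∧ c) ∧ (e ∧ ¬c ∨ a)
= e ∧ ¬((c ∨ ¬e) ∧ c) ∧ (e ∧ ¬c ∨ a)   (complement / identity)
= e ∧ ¬c ∧ (e ∧ ¬c ∨ a)   (absorption)
= e ∧ ¬c   (absorption)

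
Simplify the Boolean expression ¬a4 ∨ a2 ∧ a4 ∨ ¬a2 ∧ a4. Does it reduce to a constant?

True

¬a4 ∨ a2 ∧ a4 ∨ ¬a2 ∧ a4
= ¬a4 ∨ a4 ∧ (a2 ∨ ¬a2)   (distribution)
= ¬a4 ∨ a4   (complement / identity)
= True   (complement)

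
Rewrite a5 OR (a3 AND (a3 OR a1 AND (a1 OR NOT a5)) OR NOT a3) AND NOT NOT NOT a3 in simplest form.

a5 OR NOT a3

a5 OR (a3 AND (a3 OR a1 AND (a1 OR NOT a5)) OR NOT a3) AND NOT NOT NOT a3
= a5 OR (a3 AND (a3 OR a1) OR NOT a3) AND NOT NOT NOT a3   [absorption]
= a5 OR (a3 OR NOT a3) AND NOT NOT NOT a3   [absorption]
= a5 OR NOT NOT NOT a3   [complement / identity]
= a5 OR NOT a3   [double negation]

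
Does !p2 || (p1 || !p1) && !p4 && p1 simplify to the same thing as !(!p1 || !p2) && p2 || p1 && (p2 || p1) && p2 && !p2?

No

E1: !p2 || (p1 || !p1) && !p4 && p1
    = !p2 || !p4 && p1   — complement / identity
E2: !(!p1 || !p2) && p2 || p1 && (p2 || p1) && p2 && !p2
    = !(!p1 || !p2) && p2 || p1 && p2 && !p2   — absorption
    = p1 && p2 && p2 || p1 && p2 && !p2   — De Morgan
    = p1 && p2   — distribution
These differ: at p1=1, p2=0, p4=1, E1 = 1 but E2 = 0.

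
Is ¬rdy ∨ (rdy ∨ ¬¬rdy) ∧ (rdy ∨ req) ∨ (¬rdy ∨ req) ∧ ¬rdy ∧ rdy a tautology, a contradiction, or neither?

¬rdy ∨ (rdy ∨ ¬¬rdy) ∧ (rdy ∨ req) ∨ (¬rdy ∨ req) ∧ ¬rdy ∧ rdy
= ¬rdy ∨ (rdy ∨ ¬¬rdy) ∧ (rdy ∨ req) ∨ ¬rdy ∧ rdy   — absorption
= ¬rdy ∨ ¬¬rdy ∧ req ∨ rdy ∨ ¬rdy ∧ rdy   — distribution
= ¬rdy ∨ rdy ∧ req ∨ rdy ∨ ¬rdy ∧ rdy   — double negation
= ¬rdy ∨ rdy ∨ ¬rdy ∧ rdy   — absorption
= ¬rdy ∨ rdy   — complement / identity
= True   — complement

tautology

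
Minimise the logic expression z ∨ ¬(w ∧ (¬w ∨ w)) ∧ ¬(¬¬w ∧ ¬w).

z ∨ ¬w

z ∨ ¬(w ∧ (¬w ∨ w)) ∧ ¬(¬¬w ∧ ¬w)
= z ∨ ¬(w ∧ (¬w ∨ w)) ∧ (¬w ∨ w)   (De Morgan)
= z ∨ ¬w ∧ (¬w ∨ w)   (complement / identity)
= z ∨ ¬w   (complement / identity)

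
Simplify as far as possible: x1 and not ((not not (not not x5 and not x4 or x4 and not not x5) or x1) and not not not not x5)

x1 and not x5

x1 and not ((not not (not not x5 and not x4 or x4 and not not x5) or x1) and not not not not x5)
= x1 and not ((not not not not x5 or x1) and not not not not x5)   — distribution
= x1 and not not not not not x5   — absorption
= x1 and not not not x5   — double negation
= x1 and not x5   — double negation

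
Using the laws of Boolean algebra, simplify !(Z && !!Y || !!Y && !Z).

!(Z && !!Y || !!Y && !Z)
= !!!Y
= !Y

!Y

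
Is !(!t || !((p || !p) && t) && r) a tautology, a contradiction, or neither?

neither

!(!t || !((p || !p) && t) && r)
= !(!t || !t && r)
= !!t
= t
This depends on t, so it is not a constant.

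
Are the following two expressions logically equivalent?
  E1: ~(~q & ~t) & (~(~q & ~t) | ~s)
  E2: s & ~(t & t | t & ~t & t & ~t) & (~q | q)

E1: ~(~q & ~t) & (~(~q & ~t) | ~s)
    = ~(~q & ~t)
    = q | t
E2: s & ~(t & t | t & ~t & t & ~t) & (~q | q)
    = s & ~(t & t | t & ~t & t & ~t)
    = s & ~(t & t | t & ~t)
    = s & ~t
These differ: at q=1, s=0, t=1, E1 = 1 but E2 = 0.

No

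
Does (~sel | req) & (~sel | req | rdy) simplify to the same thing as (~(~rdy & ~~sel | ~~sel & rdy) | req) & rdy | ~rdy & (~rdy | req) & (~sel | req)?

Yes

E1: (~sel | req) & (~sel | req | rdy)
    = ~sel | req   [absorption]
E2: (~(~rdy & ~~sel | ~~sel & rdy) | req) & rdy | ~rdy & (~rdy | req) & (~sel | req)
    = (~~~sel | req) & rdy | ~rdy & (~rdy | req) & (~sel | req)   [distribution]
    = (~~~sel | req) & rdy | ~rdy & (~sel | req)   [absorption]
    = (~sel | req) & rdy | ~rdy & (~sel | req)   [double negation]
    = ~sel | req   [distribution]
Both reduce to ~sel | req, so they are equivalent.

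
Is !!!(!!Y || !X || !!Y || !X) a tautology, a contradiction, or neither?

neither

!!!(!!Y || !X || !!Y || !X)
= !!!(!!Y || !X)
= !(!!Y || !X)
= !Y && X
This depends on X, Y, so it is not a constant.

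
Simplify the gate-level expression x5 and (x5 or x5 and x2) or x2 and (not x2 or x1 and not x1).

x5

x5 and (x5 or x5 and x2) or x2 and (not x2 or x1 and not x1)
= x5 and (x5 or x5 and x2) or x2 and not x2   (complement / identity)
= x5 and x5 or x2 and not x2   (absorption)
= x5 or x2 and not x2   (idempotence)
= x5   (complement / identity)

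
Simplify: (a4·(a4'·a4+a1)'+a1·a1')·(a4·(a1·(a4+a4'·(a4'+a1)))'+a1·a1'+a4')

a4·a1'

(a4·(a4'·a4+a1)'+a1·a1')·(a4·(a1·(a4+a4'·(a4'+a1)))'+a1·a1'+a4')
= (a4·a1'+a1·a1')·(a4·(a1·(a4+a4'·(a4'+a1)))'+a1·a1'+a4')
= (a4·a1'+a1·a1')·(a4·(a1·(a4+a4'))'+a1·a1'+a4')
= (a4·a1'+a1·a1')·(a4·a1'+a1·a1'+a4')
= a4·a1'+a1·a1'
= a4·a1'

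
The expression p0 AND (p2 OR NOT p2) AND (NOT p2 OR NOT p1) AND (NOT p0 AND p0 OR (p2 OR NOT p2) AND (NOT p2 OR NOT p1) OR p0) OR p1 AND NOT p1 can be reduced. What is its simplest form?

p0 AND (p2 OR NOT p2) AND (NOT p2 OR NOT p1) AND (NOT p0 AND p0 OR (p2 OR NOT p2) AND (NOT p2 OR NOT p1) OR p0) OR p1 AND NOT p1
= p0 AND (p2 OR NOT p2) AND (NOT p2 OR NOT p1) AND (NOT p0 AND p0 OR (p2 OR NOT p2) AND (NOT p2 OR NOT p1) OR p0)   (complement / identity)
= p0 AND (p2 OR NOT p2) AND (NOT p2 OR NOT p1) AND ((p2 OR NOT p2) AND (NOT p2 OR NOT p1) OR p0)   (complement / identity)
= p0 AND (p2 OR NOT p2) AND (NOT p2 OR NOT p1)   (absorption)
= p0 AND (NOT p2 OR NOT p1)   (complement / identity)

p0 AND (NOT p2 OR NOT p1)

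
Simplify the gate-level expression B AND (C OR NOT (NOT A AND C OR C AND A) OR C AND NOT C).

B AND (C OR NOT (NOT A AND C OR C AND A) OR C AND NOT C)
= B AND (C OR NOT C OR C AND NOT C)   (distribution)
= B AND (C OR NOT C)   (complement / identity)
= B   (complement / identity)

B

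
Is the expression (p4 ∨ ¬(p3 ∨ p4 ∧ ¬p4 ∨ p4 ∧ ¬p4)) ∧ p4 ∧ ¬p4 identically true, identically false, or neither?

identically false

(p4 ∨ ¬(p3 ∨ p4 ∧ ¬p4 ∨ p4 ∧ ¬p4)) ∧ p4 ∧ ¬p4
= (p4 ∨ ¬(p3 ∨ p4 ∧ ¬p4)) ∧ p4 ∧ ¬p4   [complement / identity]
= (p4 ∨ ¬p3) ∧ p4 ∧ ¬p4   [complement / identity]
= p4 ∧ ¬p4   [absorption]
= False   [complement]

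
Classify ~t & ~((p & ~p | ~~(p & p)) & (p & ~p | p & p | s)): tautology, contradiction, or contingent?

~t & ~((p & ~p | ~~(p & p)) & (p & ~p | p & p | s))
= ~t & ~((p & ~p | p & p) & (p & ~p | p & p | s))   [double negation]
= ~t & ~(p & ~p | p & p)   [absorption]
= ~t & ~p   [distribution]
This depends on p, t, so it is not a constant.

contingent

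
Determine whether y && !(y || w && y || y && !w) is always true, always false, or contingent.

always false

y && !(y || w && y || y && !w)
= y && !(y || y)   [distribution]
= y && !y   [idempotence]
= false   [complement]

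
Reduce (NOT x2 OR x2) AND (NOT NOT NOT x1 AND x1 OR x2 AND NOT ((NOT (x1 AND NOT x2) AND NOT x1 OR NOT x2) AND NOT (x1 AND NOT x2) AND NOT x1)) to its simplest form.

x2 AND x1

(NOT x2 OR x2) AND (NOT NOT NOT x1 AND x1 OR x2 AND NOT ((NOT (x1 AND NOT x2) AND NOT x1 OR NOT x2) AND NOT (x1 AND NOT x2) AND NOT x1))
= (NOT x2 OR x2) AND (NOT x1 AND x1 OR x2 AND NOT ((NOT (x1 AND NOT x2) AND NOT x1 OR NOT x2) AND NOT (x1 AND NOT x2) AND NOT x1))   — double negation
= (NOT x2 OR x2) AND (NOT x1 AND x1 OR x2 AND NOT (NOT (x1 AND NOT x2) AND NOT x1))   — absorption
= (NOT x2 OR x2) AND (NOT x1 AND x1 OR x2 AND (x1 AND NOT x2 OR x1))   — De Morgan
= (NOT x2 OR x2) AND (NOT x1 AND x1 OR x2 AND x1)   — absorption
= (NOT x2 OR x2) AND x2 AND x1   — complement / identity
= x2 AND x1   — complement / identity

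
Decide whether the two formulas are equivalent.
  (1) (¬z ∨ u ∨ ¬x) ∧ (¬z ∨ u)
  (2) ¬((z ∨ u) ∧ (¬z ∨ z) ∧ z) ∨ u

Yes

E1: (¬z ∨ u ∨ ¬x) ∧ (¬z ∨ u)
    = ¬z ∨ u   — absorption
E2: ¬((z ∨ u) ∧ (¬z ∨ z) ∧ z) ∨ u
    = ¬((z ∨ u) ∧ z) ∨ u   — complement / identity
    = ¬z ∨ u   — absorption
Both reduce to ¬z ∨ u, so they are equivalent.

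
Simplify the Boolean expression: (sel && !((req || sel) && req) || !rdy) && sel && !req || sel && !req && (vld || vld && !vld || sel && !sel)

sel && !req

(sel && !((req || sel) && req) || !rdy) && sel && !req || sel && !req && (vld || vld && !vld || sel && !sel)
= (sel && !req || !rdy) && sel && !req || sel && !req && (vld || vld && !vld || sel && !sel)   [absorption]
= (sel && !req || !rdy) && sel && !req || sel && !req && (vld || sel && !sel)   [complement / identity]
= sel && !req || sel && !req && (vld || sel && !sel)   [absorption]
= sel && !req || sel && !req && vld   [complement / identity]
= sel && !req   [absorption]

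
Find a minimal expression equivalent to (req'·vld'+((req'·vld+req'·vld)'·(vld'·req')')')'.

req

(req'·vld'+((req'·vld+req'·vld)'·(vld'·req')')')'
= (req'·vld'+req'·vld+req'·vld+vld'·req')'   (De Morgan)
= (req'·vld'+req'·vld+vld'·req')'   (idempotence)
= (req'·vld'+req')'   (distribution)
= (req')'   (absorption)
= req   (double negation)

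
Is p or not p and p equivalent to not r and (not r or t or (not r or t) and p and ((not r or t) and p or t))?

E1: p or not p and p
    = p
E2: not r and (not r or t or (not r or t) and p and ((not r or t) and p or t))
    = not r and (not r or t or (not r or t) and p)
    = not r and (not r or t)
    = not r
These differ: at p=0, r=0, t=0, E1 = 0 but E2 = 1.

No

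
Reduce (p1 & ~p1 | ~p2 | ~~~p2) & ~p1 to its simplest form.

(p1 & ~p1 | ~p2 | ~~~p2) & ~p1
= (~p2 | ~~~p2) & ~p1   — complement / identity
= (~p2 | ~p2) & ~p1   — double negation
= ~p2 & ~p1   — idempotence

~p2 & ~p1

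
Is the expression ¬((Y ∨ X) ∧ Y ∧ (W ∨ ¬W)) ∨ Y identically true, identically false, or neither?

¬((Y ∨ X) ∧ Y ∧ (W ∨ ¬W)) ∨ Y
= ¬(Y ∧ (W ∨ ¬W)) ∨ Y
= ¬Y ∨ Y
= True

identically true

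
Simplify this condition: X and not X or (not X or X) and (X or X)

X and not X or (not X or X) and (X or X)
= X and not X or (not X or X) and X
= (not X or X) and X
= X

X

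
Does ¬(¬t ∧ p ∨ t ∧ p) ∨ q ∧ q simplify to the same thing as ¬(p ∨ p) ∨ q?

Yes

E1: ¬(¬t ∧ p ∨ t ∧ p) ∨ q ∧ q
    = ¬p ∨ q ∧ q
    = ¬p ∨ q
E2: ¬(p ∨ p) ∨ q
    = ¬p ∨ q
Both reduce to ¬p ∨ q, so they are equivalent.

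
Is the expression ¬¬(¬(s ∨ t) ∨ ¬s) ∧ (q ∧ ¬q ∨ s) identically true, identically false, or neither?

¬¬(¬(s ∨ t) ∨ ¬s) ∧ (q ∧ ¬q ∨ s)
= ¬¬(¬(s ∨ t) ∨ ¬s) ∧ s
= ¬((s ∨ t) ∧ s) ∧ s
= ¬s ∧ s
= False

identically false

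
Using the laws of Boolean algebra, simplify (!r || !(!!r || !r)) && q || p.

(!r || !(!!r || !r)) && q || p
= (!r || !r && r) && q || p   — De Morgan
= !r && q || p   — complement / identity

!r && q || p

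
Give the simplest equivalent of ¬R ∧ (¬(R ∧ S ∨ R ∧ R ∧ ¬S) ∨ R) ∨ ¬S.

¬R ∨ ¬S

¬R ∧ (¬(R ∧ S ∨ R ∧ R ∧ ¬S) ∨ R) ∨ ¬S
= ¬R ∧ (¬(R ∧ S ∨ R ∧ ¬S) ∨ R) ∨ ¬S   — idempotence
= ¬R ∧ (¬R ∨ R) ∨ ¬S   — distribution
= ¬R ∨ ¬S   — complement / identity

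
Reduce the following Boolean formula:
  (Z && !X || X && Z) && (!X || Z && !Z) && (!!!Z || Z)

Z && !X

(Z && !X || X && Z) && (!X || Z && !Z) && (!!!Z || Z)
= (Z && !X || X && Z) && (!X || Z && !Z) && (!Z || Z)   — double negation
= Z && (!X || Z && !Z) && (!Z || Z)   — distribution
= Z && (!X || Z && !Z)   — complement / identity
= Z && !X   — complement / identity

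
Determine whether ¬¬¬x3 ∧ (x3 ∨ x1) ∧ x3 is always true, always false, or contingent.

¬¬¬x3 ∧ (x3 ∨ x1) ∧ x3
= ¬x3 ∧ (x3 ∨ x1) ∧ x3   (double negation)
= ¬x3 ∧ x3   (absorption)
= False   (complement)

always false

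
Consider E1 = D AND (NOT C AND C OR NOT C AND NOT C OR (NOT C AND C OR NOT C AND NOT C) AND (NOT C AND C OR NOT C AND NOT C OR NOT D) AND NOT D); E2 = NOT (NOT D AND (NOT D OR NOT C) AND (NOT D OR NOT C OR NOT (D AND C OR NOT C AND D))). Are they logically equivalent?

No

E1: D AND (NOT C AND C OR NOT C AND NOT C OR (NOT C AND C OR NOT C AND NOT C) AND (NOT C AND C OR NOT C AND NOT C OR NOT D) AND NOT D)
    = D AND (NOT C AND C OR NOT C AND NOT C OR (NOT C AND C OR NOT C AND NOT C) AND NOT D)   (absorption)
    = D AND (NOT C AND C OR NOT C AND NOT C)   (absorption)
    = D AND NOT C   (distribution)
E2: NOT (NOT D AND (NOT D OR NOT C) AND (NOT D OR NOT C OR NOT (D AND C OR NOT C AND D)))
    = NOT (NOT D AND (NOT D OR NOT C) AND (NOT D OR NOT C OR NOT D))   (distribution)
    = NOT (NOT D AND (NOT D OR NOT C))   (absorption)
    = NOT NOT D   (absorption)
    = D   (double negation)
These differ: at C=1, D=1, E1 = 0 but E2 = 1.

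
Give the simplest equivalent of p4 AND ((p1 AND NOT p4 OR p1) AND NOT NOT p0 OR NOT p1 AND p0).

p4 AND ((p1 AND NOT p4 OR p1) AND NOT NOT p0 OR NOT p1 AND p0)
= p4 AND (p1 AND NOT NOT p0 OR NOT p1 AND p0)
= p4 AND (p1 AND p0 OR NOT p1 AND p0)
= p4 AND p0

p4 AND p0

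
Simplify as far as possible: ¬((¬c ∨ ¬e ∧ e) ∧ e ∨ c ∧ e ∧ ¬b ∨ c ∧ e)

¬((¬c ∨ ¬e ∧ e) ∧ e ∨ c ∧ e ∧ ¬b ∨ c ∧ e)
= ¬(¬c ∧ e ∨ c ∧ e ∧ ¬b ∨ c ∧ e)   — complement / identity
= ¬(¬c ∧ e ∨ c ∧ e)   — absorption
= ¬e   — distribution

¬e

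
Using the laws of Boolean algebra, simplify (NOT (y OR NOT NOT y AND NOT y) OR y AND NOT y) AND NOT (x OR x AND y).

NOT y AND NOT x

(NOT (y OR NOT NOT y AND NOT y) OR y AND NOT y) AND NOT (x OR x AND y)
= (NOT (y OR y AND NOT y) OR y AND NOT y) AND NOT (x OR x AND y)   [double negation]
= NOT (y OR y AND NOT y) AND NOT (x OR x AND y)   [complement / identity]
= NOT (y OR y AND NOT y) AND NOT x   [absorption]
= NOT y AND NOT x   [complement / identity]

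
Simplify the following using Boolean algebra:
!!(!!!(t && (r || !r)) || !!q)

!!(!!!(t && (r || !r)) || !!q)
= !(!!(t && (r || !r)) && !q)   [De Morgan]
= !(!!t && !q)   [complement / identity]
= !t || q   [De Morgan]

!t || q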